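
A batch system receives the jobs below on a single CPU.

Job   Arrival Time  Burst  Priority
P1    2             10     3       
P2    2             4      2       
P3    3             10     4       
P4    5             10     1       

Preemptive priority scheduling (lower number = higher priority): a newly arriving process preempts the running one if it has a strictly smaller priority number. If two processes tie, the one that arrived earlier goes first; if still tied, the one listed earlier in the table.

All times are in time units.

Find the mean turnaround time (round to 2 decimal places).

Schedule: | idle 0-2 | P2 2-5 | P4 5-15 | P2 15-16 | P1 16-26 | P3 26-36 |
Completion: P1=26  P2=16  P3=36  P4=15
Turnaround (C−A): P1=24  P2=14  P3=33  P4=10
Turnaround times: P1=24, P2=14, P3=33, P4=10
Average turnaround = (24+14+33+10) / 4 = 81/4 = 20.25

20.25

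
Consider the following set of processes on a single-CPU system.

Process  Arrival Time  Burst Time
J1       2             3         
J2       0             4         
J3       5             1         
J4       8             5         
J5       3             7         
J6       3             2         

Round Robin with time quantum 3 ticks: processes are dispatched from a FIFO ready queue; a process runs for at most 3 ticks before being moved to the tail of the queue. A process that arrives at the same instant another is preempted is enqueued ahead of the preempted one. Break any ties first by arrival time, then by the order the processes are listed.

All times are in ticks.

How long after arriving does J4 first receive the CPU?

5

Gantt: | J2 0-3 | J1 3-6 | J5 6-9 | J6 9-11 | J2 11-12 | J3 12-13 | J4 13-16 | J5 16-19 | J4 19-21 | J5 21-22 |
Completion: J1=6  J2=12  J3=13  J4=21  J5=22  J6=11
Response(J4) = first start − arrival = 13 − 8 = 5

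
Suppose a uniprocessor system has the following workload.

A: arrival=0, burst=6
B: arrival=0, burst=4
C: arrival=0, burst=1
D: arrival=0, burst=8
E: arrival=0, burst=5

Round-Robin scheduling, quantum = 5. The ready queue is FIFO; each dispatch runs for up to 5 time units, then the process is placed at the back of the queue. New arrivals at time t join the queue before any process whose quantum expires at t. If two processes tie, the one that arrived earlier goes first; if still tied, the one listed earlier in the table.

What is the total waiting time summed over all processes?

60

Schedule: | A 0-5 | B 5-9 | C 9-10 | D 10-15 | E 15-20 | A 20-21 | D 21-24 |
Completion: A=21  B=9  C=10  D=24  E=20
Turnaround (C−A): A=21  B=9  C=10  D=24  E=20
Waiting = turnaround − burst: A=15, B=5, C=9, D=16, E=15
Total waiting = 15 + 5 + 9 + 16 + 15 = 60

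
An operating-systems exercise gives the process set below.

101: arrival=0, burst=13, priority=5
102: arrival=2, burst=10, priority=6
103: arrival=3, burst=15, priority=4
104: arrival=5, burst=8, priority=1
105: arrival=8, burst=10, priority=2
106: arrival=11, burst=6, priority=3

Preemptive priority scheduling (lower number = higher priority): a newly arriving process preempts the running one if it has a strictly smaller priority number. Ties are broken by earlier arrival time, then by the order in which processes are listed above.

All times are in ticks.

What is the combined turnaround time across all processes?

Gantt: | 101 0-3 | 103 3-5 | 104 5-13 | 105 13-23 | 106 23-29 | 103 29-42 | 101 42-52 | 102 52-62 |
Completion: 101=52  102=62  103=42  104=13  105=23  106=29
Turnaround (C−A): 101=52  102=60  103=39  104=8  105=15  106=18
Turnaround = completion − arrival: 101=52, 102=60, 103=39, 104=8, 105=15, 106=18
Total turnaround = 52 + 60 + 39 + 8 + 15 + 18 = 192

192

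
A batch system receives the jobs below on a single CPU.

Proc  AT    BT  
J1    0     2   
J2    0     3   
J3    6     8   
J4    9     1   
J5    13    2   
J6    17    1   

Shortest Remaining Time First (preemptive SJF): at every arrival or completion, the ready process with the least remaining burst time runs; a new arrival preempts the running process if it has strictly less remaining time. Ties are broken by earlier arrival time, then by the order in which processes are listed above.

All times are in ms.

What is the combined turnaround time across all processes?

Gantt: | J1 0-2 | J2 2-5 | idle 5-6 | J3 6-9 | J4 9-10 | J3 10-15 | J5 15-17 | J6 17-18 |
Completion: J1=2  J2=5  J3=15  J4=10  J5=17  J6=18
Turnaround (C−A): J1=2  J2=5  J3=9  J4=1  J5=4  J6=1
Turnaround = completion − arrival: J1=2, J2=5, J3=9, J4=1, J5=4, J6=1
Total turnaround = 2 + 5 + 9 + 1 + 4 + 1 = 22

22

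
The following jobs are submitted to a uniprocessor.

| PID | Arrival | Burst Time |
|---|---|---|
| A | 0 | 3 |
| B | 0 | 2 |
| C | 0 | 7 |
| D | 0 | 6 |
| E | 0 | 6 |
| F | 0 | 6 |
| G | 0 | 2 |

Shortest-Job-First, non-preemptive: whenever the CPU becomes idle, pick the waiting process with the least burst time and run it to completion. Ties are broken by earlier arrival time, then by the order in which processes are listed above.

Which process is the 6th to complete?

F

Timeline: | B 0-2 | G 2-4 | A 4-7 | D 7-13 | E 13-19 | F 19-25 | C 25-32 |
Completion: A=7  B=2  C=32  D=13  E=19  F=25  G=4
Finish order: B → G → A → D → E → F → C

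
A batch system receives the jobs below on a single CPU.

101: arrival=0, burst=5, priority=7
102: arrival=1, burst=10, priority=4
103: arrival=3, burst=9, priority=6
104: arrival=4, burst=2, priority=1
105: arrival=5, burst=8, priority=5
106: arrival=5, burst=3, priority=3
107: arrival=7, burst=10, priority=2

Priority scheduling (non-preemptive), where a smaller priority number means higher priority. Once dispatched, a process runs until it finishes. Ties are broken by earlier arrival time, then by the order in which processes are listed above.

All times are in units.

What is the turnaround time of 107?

10

Schedule: | 101 0-5 | 104 5-7 | 107 7-17 | 106 17-20 | 102 20-30 | 105 30-38 | 103 38-47 |
Completion: 101=5  102=30  103=47  104=7  105=38  106=20  107=17
Turnaround (C−A): 101=5  102=29  103=44  104=3  105=33  106=15  107=10
Turnaround(107) = completion − arrival = 17 − 7 = 10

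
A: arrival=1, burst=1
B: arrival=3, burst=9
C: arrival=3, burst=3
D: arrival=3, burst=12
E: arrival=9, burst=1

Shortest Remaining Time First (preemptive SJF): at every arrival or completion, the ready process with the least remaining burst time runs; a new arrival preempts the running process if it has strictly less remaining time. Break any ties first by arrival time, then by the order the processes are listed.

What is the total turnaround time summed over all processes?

43

Gantt: | idle 0-1 | A 1-2 | idle 2-3 | C 3-6 | B 6-9 | E 9-10 | B 10-16 | D 16-28 |
Completion: A=2  B=16  C=6  D=28  E=10
Turnaround = completion − arrival: A=1, B=13, C=3, D=25, E=1
Total turnaround = 1 + 13 + 3 + 25 + 1 = 43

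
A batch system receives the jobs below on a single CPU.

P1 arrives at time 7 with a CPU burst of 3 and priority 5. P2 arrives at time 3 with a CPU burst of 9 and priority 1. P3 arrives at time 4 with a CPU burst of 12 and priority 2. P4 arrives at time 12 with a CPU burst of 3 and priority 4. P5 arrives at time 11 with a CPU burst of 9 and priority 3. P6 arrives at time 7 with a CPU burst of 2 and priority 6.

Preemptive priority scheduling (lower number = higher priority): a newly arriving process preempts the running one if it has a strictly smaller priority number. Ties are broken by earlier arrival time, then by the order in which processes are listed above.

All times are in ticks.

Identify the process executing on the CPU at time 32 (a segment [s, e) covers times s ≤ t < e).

Schedule: | idle 0-3 | P2 3-12 | P3 12-24 | P5 24-33 | P4 33-36 | P1 36-39 | P6 39-41 |
Completion: P1=39  P2=12  P3=24  P4=36  P5=33  P6=41
Turnaround (C−A): P1=32  P2=9  P3=20  P4=24  P5=22  P6=34

P5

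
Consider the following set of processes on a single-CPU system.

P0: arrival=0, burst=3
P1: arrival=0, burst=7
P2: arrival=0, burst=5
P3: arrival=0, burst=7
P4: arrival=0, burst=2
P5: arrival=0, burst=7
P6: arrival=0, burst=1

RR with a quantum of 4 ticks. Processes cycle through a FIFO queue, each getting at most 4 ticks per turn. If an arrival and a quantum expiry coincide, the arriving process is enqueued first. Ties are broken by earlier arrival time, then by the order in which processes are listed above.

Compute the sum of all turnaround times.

154

Schedule: | P0 0-3 | P1 3-7 | P2 7-11 | P3 11-15 | P4 15-17 | P5 17-21 | P6 21-22 | P1 22-25 | P2 25-26 | P3 26-29 | P5 29-32 |
Completion: P0=3  P1=25  P2=26  P3=29  P4=17  P5=32  P6=22
Turnaround (C−A): P0=3  P1=25  P2=26  P3=29  P4=17  P5=32  P6=22
Turnaround = completion − arrival: P0=3, P1=25, P2=26, P3=29, P4=17, P5=32, P6=22
Total turnaround = 3 + 25 + 26 + 29 + 17 + 32 + 22 = 154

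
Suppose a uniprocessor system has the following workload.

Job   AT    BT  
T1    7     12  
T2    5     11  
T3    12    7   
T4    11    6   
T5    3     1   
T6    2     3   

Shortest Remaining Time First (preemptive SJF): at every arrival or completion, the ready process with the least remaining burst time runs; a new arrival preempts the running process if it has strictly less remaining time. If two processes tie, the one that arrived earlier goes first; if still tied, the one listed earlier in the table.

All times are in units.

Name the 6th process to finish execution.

Timeline: | idle 0-2 | T6 2-3 | T5 3-4 | T6 4-6 | T2 6-17 | T4 17-23 | T3 23-30 | T1 30-42 |
Completion: T1=42  T2=17  T3=30  T4=23  T5=4  T6=6
Finish order: T5 → T6 → T2 → T4 → T3 → T1

T1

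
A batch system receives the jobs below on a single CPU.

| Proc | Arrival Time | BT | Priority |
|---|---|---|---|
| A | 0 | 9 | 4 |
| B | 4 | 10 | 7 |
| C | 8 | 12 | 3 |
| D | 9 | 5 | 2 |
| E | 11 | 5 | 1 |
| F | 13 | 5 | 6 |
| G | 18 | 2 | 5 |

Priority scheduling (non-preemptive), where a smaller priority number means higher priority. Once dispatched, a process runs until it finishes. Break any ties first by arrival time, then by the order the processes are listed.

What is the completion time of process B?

Gantt: | A 0-9 | D 9-14 | E 14-19 | C 19-31 | G 31-33 | F 33-38 | B 38-48 |
Completion: A=9  B=48  C=31  D=14  E=19  F=38  G=33

48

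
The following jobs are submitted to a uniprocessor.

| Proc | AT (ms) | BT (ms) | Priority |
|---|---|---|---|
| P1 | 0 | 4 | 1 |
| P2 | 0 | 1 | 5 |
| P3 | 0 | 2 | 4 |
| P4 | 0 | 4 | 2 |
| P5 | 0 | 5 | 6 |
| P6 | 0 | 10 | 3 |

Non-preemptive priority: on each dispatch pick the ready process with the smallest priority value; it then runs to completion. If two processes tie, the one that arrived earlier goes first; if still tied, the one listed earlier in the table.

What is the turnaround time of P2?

Timeline: | P1 0-4 | P4 4-8 | P6 8-18 | P3 18-20 | P2 20-21 | P5 21-26 |
Completion: P1=4  P2=21  P3=20  P4=8  P5=26  P6=18
Turnaround(P2) = completion − arrival = 21 − 0 = 21

21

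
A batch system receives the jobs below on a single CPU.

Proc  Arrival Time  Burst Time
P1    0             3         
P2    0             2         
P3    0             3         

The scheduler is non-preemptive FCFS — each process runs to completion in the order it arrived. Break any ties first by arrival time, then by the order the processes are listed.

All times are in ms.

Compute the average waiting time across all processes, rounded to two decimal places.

Gantt: | P1 0-3 | P2 3-5 | P3 5-8 |
Completion: P1=3  P2=5  P3=8
Turnaround (C−A): P1=3  P2=5  P3=8
Waiting times: P1=0, P2=3, P3=5
Average waiting = (0+3+5) / 3 = 8/3 = 2.67

2.67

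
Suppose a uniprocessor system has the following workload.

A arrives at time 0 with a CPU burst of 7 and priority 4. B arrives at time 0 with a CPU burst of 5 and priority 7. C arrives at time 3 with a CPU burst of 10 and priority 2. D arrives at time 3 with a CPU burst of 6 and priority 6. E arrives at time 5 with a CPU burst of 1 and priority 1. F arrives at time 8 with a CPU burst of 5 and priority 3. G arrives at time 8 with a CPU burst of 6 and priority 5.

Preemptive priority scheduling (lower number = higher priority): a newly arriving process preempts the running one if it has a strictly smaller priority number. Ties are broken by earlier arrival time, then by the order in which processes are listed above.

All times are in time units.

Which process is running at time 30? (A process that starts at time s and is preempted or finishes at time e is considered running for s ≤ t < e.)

Gantt: | A 0-3 | C 3-5 | E 5-6 | C 6-14 | F 14-19 | A 19-23 | G 23-29 | D 29-35 | B 35-40 |
Completion: A=23  B=40  C=14  D=35  E=6  F=19  G=29
Turnaround (C−A): A=23  B=40  C=11  D=32  E=1  F=11  G=21

D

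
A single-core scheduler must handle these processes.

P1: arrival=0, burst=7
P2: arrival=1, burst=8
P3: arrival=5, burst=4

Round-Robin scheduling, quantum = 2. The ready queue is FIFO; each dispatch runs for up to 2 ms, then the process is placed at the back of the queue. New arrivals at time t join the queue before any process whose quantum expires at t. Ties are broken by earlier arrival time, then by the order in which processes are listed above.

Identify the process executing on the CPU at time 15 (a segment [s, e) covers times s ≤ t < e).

Timeline: | P1 0-2 | P2 2-4 | P1 4-6 | P2 6-8 | P3 8-10 | P1 10-12 | P2 12-14 | P3 14-16 | P1 16-17 | P2 17-19 |
Completion: P1=17  P2=19  P3=16

P3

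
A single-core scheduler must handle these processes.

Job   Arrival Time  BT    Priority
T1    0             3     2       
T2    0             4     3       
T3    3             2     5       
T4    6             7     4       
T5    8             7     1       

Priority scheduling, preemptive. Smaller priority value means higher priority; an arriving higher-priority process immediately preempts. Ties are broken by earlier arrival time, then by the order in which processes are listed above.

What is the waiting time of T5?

0

Schedule: | T1 0-3 | T2 3-7 | T4 7-8 | T5 8-15 | T4 15-21 | T3 21-23 |
Completion: T1=3  T2=7  T3=23  T4=21  T5=15
Turnaround (C−A): T1=3  T2=7  T3=20  T4=15  T5=7
Waiting(T5) = turnaround − burst = 7 − 7 = 0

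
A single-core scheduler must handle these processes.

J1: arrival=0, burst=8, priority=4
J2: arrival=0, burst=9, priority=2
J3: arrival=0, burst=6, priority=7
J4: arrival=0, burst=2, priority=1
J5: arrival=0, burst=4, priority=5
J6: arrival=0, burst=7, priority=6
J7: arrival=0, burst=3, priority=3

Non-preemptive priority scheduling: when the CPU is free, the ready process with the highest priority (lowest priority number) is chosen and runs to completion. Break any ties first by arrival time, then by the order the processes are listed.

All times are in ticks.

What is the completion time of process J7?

14

Gantt: | J4 0-2 | J2 2-11 | J7 11-14 | J1 14-22 | J5 22-26 | J6 26-33 | J3 33-39 |
Completion: J1=22  J2=11  J3=39  J4=2  J5=26  J6=33  J7=14
Turnaround (C−A): J1=22  J2=11  J3=39  J4=2  J5=26  J6=33  J7=14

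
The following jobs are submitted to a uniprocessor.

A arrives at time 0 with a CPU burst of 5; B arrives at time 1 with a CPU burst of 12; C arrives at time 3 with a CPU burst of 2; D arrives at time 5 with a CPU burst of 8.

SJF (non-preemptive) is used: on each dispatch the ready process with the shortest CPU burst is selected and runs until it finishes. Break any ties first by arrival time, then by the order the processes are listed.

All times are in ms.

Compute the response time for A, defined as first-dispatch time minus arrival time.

0

Timeline: | A 0-5 | C 5-7 | D 7-15 | B 15-27 |
Completion: A=5  B=27  C=7  D=15
Turnaround (C−A): A=5  B=26  C=4  D=10
Response(A) = first start − arrival = 0 − 0 = 0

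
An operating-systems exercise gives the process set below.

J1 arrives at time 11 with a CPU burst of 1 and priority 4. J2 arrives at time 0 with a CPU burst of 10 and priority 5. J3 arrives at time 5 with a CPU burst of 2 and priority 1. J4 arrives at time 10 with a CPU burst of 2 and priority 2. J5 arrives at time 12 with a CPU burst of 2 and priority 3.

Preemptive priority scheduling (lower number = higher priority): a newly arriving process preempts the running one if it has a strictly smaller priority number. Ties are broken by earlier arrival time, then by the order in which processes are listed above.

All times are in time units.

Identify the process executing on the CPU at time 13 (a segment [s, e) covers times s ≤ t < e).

J5

Gantt: | J2 0-5 | J3 5-7 | J2 7-10 | J4 10-12 | J5 12-14 | J1 14-15 | J2 15-17 |
Completion: J1=15  J2=17  J3=7  J4=12  J5=14
Turnaround (C−A): J1=4  J2=17  J3=2  J4=2  J5=2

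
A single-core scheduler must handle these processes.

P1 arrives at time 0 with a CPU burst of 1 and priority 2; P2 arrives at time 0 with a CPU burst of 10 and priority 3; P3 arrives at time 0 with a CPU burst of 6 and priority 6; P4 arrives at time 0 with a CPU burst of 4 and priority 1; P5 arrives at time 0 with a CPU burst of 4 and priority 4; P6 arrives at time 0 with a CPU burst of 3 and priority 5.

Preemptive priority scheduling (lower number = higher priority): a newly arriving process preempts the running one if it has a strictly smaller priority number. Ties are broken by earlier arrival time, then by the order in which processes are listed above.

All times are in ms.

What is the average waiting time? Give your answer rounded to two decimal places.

Schedule: | P4 0-4 | P1 4-5 | P2 5-15 | P5 15-19 | P6 19-22 | P3 22-28 |
Completion: P1=5  P2=15  P3=28  P4=4  P5=19  P6=22
Turnaround (C−A): P1=5  P2=15  P3=28  P4=4  P5=19  P6=22
Waiting times: P1=4, P2=5, P3=22, P4=0, P5=15, P6=19
Average waiting = (4+5+22+0+15+19) / 6 = 65/6 = 10.83

10.83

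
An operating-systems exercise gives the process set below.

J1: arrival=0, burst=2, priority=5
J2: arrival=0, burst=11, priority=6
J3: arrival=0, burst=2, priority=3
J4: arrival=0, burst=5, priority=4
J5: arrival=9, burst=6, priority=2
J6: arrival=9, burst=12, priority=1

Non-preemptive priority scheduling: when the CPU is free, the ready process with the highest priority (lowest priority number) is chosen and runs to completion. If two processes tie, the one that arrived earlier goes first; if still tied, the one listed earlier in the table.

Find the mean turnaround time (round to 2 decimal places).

14.33

Schedule: | J3 0-2 | J4 2-7 | J1 7-9 | J6 9-21 | J5 21-27 | J2 27-38 |
Completion: J1=9  J2=38  J3=2  J4=7  J5=27  J6=21
Turnaround (C−A): J1=9  J2=38  J3=2  J4=7  J5=18  J6=12
Turnaround times: J1=9, J2=38, J3=2, J4=7, J5=18, J6=12
Average turnaround = (9+38+2+7+18+12) / 6 = 86/6 = 14.33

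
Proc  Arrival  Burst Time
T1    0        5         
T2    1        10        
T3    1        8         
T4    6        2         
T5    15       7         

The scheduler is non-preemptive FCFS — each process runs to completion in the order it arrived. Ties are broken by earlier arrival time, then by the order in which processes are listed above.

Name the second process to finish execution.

T2

Timeline: | T1 0-5 | T2 5-15 | T3 15-23 | T4 23-25 | T5 25-32 |
Completion: T1=5  T2=15  T3=23  T4=25  T5=32
Finish order: T1 → T2 → T3 → T4 → T5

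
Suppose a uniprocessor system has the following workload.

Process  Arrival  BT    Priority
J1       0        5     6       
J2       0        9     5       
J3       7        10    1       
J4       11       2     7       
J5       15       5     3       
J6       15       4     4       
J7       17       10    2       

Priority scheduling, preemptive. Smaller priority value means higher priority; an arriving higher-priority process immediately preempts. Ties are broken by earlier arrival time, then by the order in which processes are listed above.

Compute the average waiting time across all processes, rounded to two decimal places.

18.29

Timeline: | J2 0-7 | J3 7-17 | J7 17-27 | J5 27-32 | J6 32-36 | J2 36-38 | J1 38-43 | J4 43-45 |
Completion: J1=43  J2=38  J3=17  J4=45  J5=32  J6=36  J7=27
Waiting times: J1=38, J2=29, J3=0, J4=32, J5=12, J6=17, J7=0
Average waiting = (38+29+0+32+12+17+0) / 7 = 128/7 = 18.29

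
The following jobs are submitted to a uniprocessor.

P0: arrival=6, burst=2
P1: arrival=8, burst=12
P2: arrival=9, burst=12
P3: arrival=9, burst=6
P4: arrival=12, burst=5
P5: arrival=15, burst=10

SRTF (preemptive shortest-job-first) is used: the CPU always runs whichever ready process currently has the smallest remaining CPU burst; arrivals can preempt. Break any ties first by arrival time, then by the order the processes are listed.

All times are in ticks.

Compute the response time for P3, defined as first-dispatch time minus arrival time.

Timeline: | idle 0-6 | P0 6-8 | P1 8-9 | P3 9-15 | P4 15-20 | P5 20-30 | P1 30-41 | P2 41-53 |
Completion: P0=8  P1=41  P2=53  P3=15  P4=20  P5=30
Turnaround (C−A): P0=2  P1=33  P2=44  P3=6  P4=8  P5=15
Response(P3) = first start − arrival = 9 − 9 = 0

0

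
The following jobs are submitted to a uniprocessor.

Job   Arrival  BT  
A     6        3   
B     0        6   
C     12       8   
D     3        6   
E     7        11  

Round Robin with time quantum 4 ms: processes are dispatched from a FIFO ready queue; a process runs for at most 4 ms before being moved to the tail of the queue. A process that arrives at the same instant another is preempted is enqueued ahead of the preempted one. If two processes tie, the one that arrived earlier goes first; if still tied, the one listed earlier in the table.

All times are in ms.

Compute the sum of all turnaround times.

79

Schedule: | B 0-4 | D 4-8 | B 8-10 | A 10-13 | E 13-17 | D 17-19 | C 19-23 | E 23-27 | C 27-31 | E 31-34 |
Completion: A=13  B=10  C=31  D=19  E=34
Turnaround (C−A): A=7  B=10  C=19  D=16  E=27
Turnaround = completion − arrival: A=7, B=10, C=19, D=16, E=27
Total turnaround = 7 + 10 + 19 + 16 + 27 = 79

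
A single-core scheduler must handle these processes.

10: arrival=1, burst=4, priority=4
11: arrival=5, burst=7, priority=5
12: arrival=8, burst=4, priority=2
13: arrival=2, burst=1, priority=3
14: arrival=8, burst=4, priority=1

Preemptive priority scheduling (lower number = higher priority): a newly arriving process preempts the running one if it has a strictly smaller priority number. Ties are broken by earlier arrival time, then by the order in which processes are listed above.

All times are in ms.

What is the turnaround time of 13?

1

Timeline: | idle 0-1 | 10 1-2 | 13 2-3 | 10 3-6 | 11 6-8 | 14 8-12 | 12 12-16 | 11 16-21 |
Completion: 10=6  11=21  12=16  13=3  14=12
Turnaround (C−A): 10=5  11=16  12=8  13=1  14=4
Turnaround(13) = completion − arrival = 3 − 2 = 1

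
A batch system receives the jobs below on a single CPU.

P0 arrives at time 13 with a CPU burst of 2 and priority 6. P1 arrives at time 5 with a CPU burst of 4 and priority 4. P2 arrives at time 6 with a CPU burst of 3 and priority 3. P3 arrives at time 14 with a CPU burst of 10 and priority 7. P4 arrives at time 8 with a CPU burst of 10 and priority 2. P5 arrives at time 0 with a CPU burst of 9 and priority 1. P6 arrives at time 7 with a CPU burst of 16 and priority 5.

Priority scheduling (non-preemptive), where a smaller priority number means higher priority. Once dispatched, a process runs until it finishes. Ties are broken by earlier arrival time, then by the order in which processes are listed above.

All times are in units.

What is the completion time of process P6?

42

Gantt: | P5 0-9 | P4 9-19 | P2 19-22 | P1 22-26 | P6 26-42 | P0 42-44 | P3 44-54 |
Completion: P0=44  P1=26  P2=22  P3=54  P4=19  P5=9  P6=42
Turnaround (C−A): P0=31  P1=21  P2=16  P3=40  P4=11  P5=9  P6=35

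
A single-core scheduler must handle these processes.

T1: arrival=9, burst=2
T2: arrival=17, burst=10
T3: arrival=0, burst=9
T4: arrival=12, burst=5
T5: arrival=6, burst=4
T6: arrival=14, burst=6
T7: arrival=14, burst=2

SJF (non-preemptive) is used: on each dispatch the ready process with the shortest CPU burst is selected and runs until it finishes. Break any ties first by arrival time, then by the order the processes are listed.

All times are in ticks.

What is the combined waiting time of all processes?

30

Gantt: | T3 0-9 | T1 9-11 | T5 11-15 | T7 15-17 | T4 17-22 | T6 22-28 | T2 28-38 |
Completion: T1=11  T2=38  T3=9  T4=22  T5=15  T6=28  T7=17
Waiting = turnaround − burst: T1=0, T2=11, T3=0, T4=5, T5=5, T6=8, T7=1
Total waiting = 0 + 11 + 0 + 5 + 5 + 8 + 1 = 30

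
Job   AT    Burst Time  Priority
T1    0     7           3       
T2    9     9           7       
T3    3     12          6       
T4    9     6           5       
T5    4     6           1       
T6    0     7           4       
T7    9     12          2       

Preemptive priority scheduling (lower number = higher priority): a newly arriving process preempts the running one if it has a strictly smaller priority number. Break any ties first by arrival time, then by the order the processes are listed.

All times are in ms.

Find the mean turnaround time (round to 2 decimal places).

Schedule: | T1 0-4 | T5 4-10 | T7 10-22 | T1 22-25 | T6 25-32 | T4 32-38 | T3 38-50 | T2 50-59 |
Completion: T1=25  T2=59  T3=50  T4=38  T5=10  T6=32  T7=22
Turnaround times: T1=25, T2=50, T3=47, T4=29, T5=6, T6=32, T7=13
Average turnaround = (25+50+47+29+6+32+13) / 7 = 202/7 = 28.86

28.86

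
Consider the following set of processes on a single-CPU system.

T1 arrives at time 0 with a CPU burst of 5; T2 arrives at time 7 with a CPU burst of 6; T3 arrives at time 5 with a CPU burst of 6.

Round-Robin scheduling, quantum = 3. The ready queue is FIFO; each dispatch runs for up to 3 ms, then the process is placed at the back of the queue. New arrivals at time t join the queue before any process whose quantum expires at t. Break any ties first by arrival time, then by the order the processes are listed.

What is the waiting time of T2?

4

Timeline: | T1 0-5 | T3 5-8 | T2 8-11 | T3 11-14 | T2 14-17 |
Completion: T1=5  T2=17  T3=14
Waiting(T2) = turnaround − burst = 10 − 6 = 4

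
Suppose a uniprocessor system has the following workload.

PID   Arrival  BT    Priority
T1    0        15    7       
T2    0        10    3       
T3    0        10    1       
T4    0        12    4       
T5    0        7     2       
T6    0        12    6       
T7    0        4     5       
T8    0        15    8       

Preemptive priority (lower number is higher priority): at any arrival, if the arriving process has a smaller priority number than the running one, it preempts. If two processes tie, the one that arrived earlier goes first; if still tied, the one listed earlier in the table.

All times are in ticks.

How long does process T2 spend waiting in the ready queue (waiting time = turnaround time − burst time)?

17

Schedule: | T3 0-10 | T5 10-17 | T2 17-27 | T4 27-39 | T7 39-43 | T6 43-55 | T1 55-70 | T8 70-85 |
Completion: T1=70  T2=27  T3=10  T4=39  T5=17  T6=55  T7=43  T8=85
Turnaround (C−A): T1=70  T2=27  T3=10  T4=39  T5=17  T6=55  T7=43  T8=85
Waiting(T2) = turnaround − burst = 27 − 10 = 17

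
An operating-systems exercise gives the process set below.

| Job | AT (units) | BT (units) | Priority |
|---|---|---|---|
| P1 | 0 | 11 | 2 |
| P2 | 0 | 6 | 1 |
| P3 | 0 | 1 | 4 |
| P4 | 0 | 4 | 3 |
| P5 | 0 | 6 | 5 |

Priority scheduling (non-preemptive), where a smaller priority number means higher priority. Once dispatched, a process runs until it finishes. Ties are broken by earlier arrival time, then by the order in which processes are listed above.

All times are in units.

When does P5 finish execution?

28

Gantt: | P2 0-6 | P1 6-17 | P4 17-21 | P3 21-22 | P5 22-28 |
Completion: P1=17  P2=6  P3=22  P4=21  P5=28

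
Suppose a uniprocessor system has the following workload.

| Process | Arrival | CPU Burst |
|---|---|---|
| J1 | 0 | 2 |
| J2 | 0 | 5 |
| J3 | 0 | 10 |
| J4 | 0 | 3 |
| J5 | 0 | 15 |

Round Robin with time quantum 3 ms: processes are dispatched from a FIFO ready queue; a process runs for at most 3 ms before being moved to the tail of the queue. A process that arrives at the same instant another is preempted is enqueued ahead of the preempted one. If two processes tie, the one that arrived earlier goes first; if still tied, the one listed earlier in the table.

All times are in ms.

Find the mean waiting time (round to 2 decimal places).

11.60

Timeline: | J1 0-2 | J2 2-5 | J3 5-8 | J4 8-11 | J5 11-14 | J2 14-16 | J3 16-19 | J5 19-22 | J3 22-25 | J5 25-28 | J3 28-29 | J5 29-35 |
Completion: J1=2  J2=16  J3=29  J4=11  J5=35
Turnaround (C−A): J1=2  J2=16  J3=29  J4=11  J5=35
Waiting times: J1=0, J2=11, J3=19, J4=8, J5=20
Average waiting = (0+11+19+8+20) / 5 = 58/5 = 11.60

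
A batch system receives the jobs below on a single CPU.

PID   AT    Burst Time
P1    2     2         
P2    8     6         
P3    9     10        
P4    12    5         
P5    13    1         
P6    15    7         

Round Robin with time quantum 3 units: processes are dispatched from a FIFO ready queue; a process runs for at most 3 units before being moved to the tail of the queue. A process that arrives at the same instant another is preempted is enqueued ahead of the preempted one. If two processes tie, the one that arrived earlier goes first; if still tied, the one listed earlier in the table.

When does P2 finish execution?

Timeline: | idle 0-2 | P1 2-4 | idle 4-8 | P2 8-11 | P3 11-14 | P2 14-17 | P4 17-20 | P5 20-21 | P3 21-24 | P6 24-27 | P4 27-29 | P3 29-32 | P6 32-35 | P3 35-36 | P6 36-37 |
Completion: P1=4  P2=17  P3=36  P4=29  P5=21  P6=37
Turnaround (C−A): P1=2  P2=9  P3=27  P4=17  P5=8  P6=22

17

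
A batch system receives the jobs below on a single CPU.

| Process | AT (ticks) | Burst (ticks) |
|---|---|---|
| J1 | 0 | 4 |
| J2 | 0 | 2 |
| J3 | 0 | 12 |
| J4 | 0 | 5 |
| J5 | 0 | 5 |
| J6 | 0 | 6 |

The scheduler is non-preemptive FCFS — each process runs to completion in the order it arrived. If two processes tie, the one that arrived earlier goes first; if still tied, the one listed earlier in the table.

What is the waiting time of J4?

Timeline: | J1 0-4 | J2 4-6 | J3 6-18 | J4 18-23 | J5 23-28 | J6 28-34 |
Completion: J1=4  J2=6  J3=18  J4=23  J5=28  J6=34
Waiting(J4) = turnaround − burst = 23 − 5 = 18

18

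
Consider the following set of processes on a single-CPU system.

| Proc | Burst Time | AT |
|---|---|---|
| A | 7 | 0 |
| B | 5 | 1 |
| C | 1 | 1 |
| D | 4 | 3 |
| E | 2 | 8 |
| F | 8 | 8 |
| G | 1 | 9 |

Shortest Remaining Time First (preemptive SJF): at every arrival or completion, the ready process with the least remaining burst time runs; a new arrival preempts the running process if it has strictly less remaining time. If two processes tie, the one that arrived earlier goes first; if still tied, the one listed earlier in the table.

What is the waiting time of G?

Timeline: | A 0-1 | C 1-2 | B 2-7 | D 7-8 | E 8-10 | G 10-11 | D 11-14 | A 14-20 | F 20-28 |
Completion: A=20  B=7  C=2  D=14  E=10  F=28  G=11
Turnaround (C−A): A=20  B=6  C=1  D=11  E=2  F=20  G=2
Waiting(G) = turnaround − burst = 2 − 1 = 1

1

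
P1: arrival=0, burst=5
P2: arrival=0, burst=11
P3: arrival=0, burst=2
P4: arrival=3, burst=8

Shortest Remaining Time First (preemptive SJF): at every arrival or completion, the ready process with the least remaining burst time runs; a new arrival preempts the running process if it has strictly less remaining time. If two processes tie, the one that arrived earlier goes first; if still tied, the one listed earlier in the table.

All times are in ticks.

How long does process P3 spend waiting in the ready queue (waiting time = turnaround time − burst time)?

0

Gantt: | P3 0-2 | P1 2-7 | P4 7-15 | P2 15-26 |
Completion: P1=7  P2=26  P3=2  P4=15
Turnaround (C−A): P1=7  P2=26  P3=2  P4=12
Waiting(P3) = turnaround − burst = 2 − 2 = 0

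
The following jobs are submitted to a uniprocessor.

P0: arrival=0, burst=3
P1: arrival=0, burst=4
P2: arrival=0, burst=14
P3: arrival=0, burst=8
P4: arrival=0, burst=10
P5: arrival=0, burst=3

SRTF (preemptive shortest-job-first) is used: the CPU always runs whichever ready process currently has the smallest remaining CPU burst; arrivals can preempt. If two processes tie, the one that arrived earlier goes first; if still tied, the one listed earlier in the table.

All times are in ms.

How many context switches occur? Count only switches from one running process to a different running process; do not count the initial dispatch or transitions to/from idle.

5

Gantt: | P0 0-3 | P5 3-6 | P1 6-10 | P3 10-18 | P4 18-28 | P2 28-42 |
Completion: P0=3  P1=10  P2=42  P3=18  P4=28  P5=6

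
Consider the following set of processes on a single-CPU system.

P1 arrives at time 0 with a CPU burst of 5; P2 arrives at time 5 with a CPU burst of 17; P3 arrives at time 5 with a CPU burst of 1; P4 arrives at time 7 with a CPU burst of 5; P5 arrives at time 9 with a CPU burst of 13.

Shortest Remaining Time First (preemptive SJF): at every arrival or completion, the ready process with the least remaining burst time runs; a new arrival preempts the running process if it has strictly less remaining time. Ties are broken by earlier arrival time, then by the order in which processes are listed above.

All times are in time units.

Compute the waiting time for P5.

Gantt: | P1 0-5 | P3 5-6 | P2 6-7 | P4 7-12 | P5 12-25 | P2 25-41 |
Completion: P1=5  P2=41  P3=6  P4=12  P5=25
Turnaround (C−A): P1=5  P2=36  P3=1  P4=5  P5=16
Waiting(P5) = turnaround − burst = 16 − 13 = 3

3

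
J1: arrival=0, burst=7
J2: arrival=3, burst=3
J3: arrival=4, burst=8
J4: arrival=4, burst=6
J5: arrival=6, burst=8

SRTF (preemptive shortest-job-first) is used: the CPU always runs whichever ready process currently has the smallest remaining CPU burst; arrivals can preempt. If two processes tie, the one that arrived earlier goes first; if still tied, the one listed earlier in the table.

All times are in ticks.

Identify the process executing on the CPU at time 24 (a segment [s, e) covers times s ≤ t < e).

Timeline: | J1 0-3 | J2 3-6 | J1 6-10 | J4 10-16 | J3 16-24 | J5 24-32 |
Completion: J1=10  J2=6  J3=24  J4=16  J5=32
Turnaround (C−A): J1=10  J2=3  J3=20  J4=12  J5=26

J5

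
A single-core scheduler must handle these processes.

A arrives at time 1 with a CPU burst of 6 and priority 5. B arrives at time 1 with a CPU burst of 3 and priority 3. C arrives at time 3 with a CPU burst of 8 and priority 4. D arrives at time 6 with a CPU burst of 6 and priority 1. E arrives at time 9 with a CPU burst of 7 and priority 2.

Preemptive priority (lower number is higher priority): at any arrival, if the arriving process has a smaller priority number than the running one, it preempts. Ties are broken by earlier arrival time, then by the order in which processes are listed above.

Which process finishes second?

Gantt: | idle 0-1 | B 1-4 | C 4-6 | D 6-12 | E 12-19 | C 19-25 | A 25-31 |
Completion: A=31  B=4  C=25  D=12  E=19
Finish order: B → D → E → C → A

D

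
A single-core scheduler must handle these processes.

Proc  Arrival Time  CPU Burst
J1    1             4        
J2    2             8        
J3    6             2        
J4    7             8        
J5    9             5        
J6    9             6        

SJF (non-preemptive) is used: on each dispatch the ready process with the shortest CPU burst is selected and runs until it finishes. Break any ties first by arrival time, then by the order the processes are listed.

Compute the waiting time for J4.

Schedule: | idle 0-1 | J1 1-5 | J2 5-13 | J3 13-15 | J5 15-20 | J6 20-26 | J4 26-34 |
Completion: J1=5  J2=13  J3=15  J4=34  J5=20  J6=26
Turnaround (C−A): J1=4  J2=11  J3=9  J4=27  J5=11  J6=17
Waiting(J4) = turnaround − burst = 27 − 8 = 19

19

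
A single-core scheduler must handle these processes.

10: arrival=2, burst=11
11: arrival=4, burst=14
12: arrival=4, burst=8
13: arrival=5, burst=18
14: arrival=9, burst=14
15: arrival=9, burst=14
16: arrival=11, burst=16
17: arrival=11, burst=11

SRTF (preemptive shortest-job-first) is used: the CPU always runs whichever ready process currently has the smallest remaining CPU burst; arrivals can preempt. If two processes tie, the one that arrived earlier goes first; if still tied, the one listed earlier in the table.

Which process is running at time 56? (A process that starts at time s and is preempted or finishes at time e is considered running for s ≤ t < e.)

Timeline: | idle 0-2 | 10 2-4 | 12 4-12 | 10 12-21 | 17 21-32 | 11 32-46 | 14 46-60 | 15 60-74 | 16 74-90 | 13 90-108 |
Completion: 10=21  11=46  12=12  13=108  14=60  15=74  16=90  17=32
Turnaround (C−A): 10=19  11=42  12=8  13=103  14=51  15=65  16=79  17=21

14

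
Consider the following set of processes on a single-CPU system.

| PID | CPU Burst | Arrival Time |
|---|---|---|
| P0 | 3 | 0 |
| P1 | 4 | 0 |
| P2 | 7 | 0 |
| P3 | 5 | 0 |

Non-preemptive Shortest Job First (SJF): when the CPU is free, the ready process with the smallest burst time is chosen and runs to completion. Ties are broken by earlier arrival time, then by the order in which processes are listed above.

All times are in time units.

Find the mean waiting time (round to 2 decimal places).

Timeline: | P0 0-3 | P1 3-7 | P3 7-12 | P2 12-19 |
Completion: P0=3  P1=7  P2=19  P3=12
Waiting times: P0=0, P1=3, P2=12, P3=7
Average waiting = (0+3+12+7) / 4 = 22/4 = 5.50

5.50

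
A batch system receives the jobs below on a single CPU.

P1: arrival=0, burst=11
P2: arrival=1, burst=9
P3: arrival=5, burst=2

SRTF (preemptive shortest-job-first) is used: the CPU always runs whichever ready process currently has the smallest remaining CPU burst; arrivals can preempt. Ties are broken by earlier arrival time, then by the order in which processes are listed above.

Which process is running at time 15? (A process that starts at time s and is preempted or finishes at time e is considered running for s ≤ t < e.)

Schedule: | P1 0-1 | P2 1-5 | P3 5-7 | P2 7-12 | P1 12-22 |
Completion: P1=22  P2=12  P3=7
Turnaround (C−A): P1=22  P2=11  P3=2

P1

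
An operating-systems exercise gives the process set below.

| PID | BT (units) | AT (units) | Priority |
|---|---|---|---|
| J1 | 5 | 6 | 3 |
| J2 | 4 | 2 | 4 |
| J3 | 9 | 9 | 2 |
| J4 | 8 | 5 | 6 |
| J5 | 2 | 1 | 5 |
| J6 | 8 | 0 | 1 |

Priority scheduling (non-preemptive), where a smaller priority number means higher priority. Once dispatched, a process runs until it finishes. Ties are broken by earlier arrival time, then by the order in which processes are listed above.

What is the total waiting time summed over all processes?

74

Schedule: | J6 0-8 | J1 8-13 | J3 13-22 | J2 22-26 | J5 26-28 | J4 28-36 |
Completion: J1=13  J2=26  J3=22  J4=36  J5=28  J6=8
Waiting = turnaround − burst: J1=2, J2=20, J3=4, J4=23, J5=25, J6=0
Total waiting = 2 + 20 + 4 + 23 + 25 + 0 = 74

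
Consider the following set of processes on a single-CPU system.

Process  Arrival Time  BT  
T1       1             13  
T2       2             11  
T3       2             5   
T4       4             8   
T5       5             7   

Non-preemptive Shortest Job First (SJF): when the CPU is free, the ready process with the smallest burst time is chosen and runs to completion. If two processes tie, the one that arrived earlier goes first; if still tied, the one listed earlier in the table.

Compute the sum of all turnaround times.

124

Schedule: | idle 0-1 | T1 1-14 | T3 14-19 | T5 19-26 | T4 26-34 | T2 34-45 |
Completion: T1=14  T2=45  T3=19  T4=34  T5=26
Turnaround (C−A): T1=13  T2=43  T3=17  T4=30  T5=21
Turnaround = completion − arrival: T1=13, T2=43, T3=17, T4=30, T5=21
Total turnaround = 13 + 43 + 17 + 30 + 21 = 124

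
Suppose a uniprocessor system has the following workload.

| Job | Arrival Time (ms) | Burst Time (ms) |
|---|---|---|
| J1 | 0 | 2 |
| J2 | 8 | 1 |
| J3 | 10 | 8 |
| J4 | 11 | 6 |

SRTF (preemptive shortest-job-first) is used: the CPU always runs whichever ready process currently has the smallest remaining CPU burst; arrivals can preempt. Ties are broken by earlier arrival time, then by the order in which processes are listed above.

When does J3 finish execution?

24

Schedule: | J1 0-2 | idle 2-8 | J2 8-9 | idle 9-10 | J3 10-11 | J4 11-17 | J3 17-24 |
Completion: J1=2  J2=9  J3=24  J4=17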